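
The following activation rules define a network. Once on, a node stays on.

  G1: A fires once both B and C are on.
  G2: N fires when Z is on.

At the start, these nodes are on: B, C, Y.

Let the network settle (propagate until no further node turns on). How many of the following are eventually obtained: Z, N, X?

No rule produces Z, and it is not given.
N would need Z (G2), but Z never turns on.
No rule produces X, and it is not given.
None of the 3 are reached.

0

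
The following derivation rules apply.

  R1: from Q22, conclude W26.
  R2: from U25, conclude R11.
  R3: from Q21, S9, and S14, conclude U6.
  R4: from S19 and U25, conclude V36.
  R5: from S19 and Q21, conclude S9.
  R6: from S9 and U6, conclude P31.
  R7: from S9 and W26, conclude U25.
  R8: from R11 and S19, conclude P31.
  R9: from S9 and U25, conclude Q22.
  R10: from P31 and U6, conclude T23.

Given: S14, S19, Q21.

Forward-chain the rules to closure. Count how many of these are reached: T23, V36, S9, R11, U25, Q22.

2

From S19 and Q21, R5 gives S9.
From Q21, S9, and S14, R3 gives U6.
From S9 and U6, R6 gives P31.
From P31 and U6, R10 gives T23.
T23: reached.
V36 would need S19 and U25 (R4), but U25 is never established.
S9: reached.
R11 would need U25 (R2), but U25 is never established.
U25 would need S9 and W26 (R7), but W26 is never established.
Q22 would need S9 and U25 (R9), but U25 is never established.
Reached: T23 and S9 — 2 of the 6.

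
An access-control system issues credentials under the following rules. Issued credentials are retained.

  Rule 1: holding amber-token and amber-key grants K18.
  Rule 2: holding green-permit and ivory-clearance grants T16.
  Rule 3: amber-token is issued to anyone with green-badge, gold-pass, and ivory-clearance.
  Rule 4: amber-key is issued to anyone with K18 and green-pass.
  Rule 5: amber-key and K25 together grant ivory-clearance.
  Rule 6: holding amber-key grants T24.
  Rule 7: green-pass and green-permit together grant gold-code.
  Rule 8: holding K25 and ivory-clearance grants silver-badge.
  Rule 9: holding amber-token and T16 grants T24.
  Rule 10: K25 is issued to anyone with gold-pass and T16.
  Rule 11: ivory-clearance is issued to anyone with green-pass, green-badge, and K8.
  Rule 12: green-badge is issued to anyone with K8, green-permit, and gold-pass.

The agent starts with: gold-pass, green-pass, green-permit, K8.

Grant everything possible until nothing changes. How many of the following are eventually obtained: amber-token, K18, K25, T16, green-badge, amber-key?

Holding K8, green-permit, and gold-pass grants green-badge (Rule 12).
Holding green-pass, green-badge, and K8 grants ivory-clearance (Rule 11).
Holding green-permit and ivory-clearance grants T16 (Rule 2).
Holding green-badge, gold-pass, and ivory-clearance grants amber-token (Rule 3).
Holding gold-pass and T16 grants K25 (Rule 10).
amber-token: reached.
K18 would need amber-token and amber-key (Rule 1), but amber-key is never granted.
K25: reached.
T16: reached.
green-badge: reached.
amber-key would need K18 and green-pass (Rule 4), but K18 is never granted.
Reached: amber-token, K25, T16, and green-badge — 4 of the 6.

4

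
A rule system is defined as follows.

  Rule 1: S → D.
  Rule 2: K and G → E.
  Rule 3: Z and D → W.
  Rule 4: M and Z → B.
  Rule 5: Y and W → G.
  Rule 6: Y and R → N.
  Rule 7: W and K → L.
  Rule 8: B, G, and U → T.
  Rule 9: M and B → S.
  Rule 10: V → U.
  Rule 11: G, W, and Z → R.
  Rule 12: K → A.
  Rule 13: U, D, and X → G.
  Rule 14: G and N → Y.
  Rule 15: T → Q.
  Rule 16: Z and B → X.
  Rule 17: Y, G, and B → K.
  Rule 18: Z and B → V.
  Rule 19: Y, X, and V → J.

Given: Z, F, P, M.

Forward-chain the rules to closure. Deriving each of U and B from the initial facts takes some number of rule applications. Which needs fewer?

B

B: From M and Z, Rule 4 gives B. [1 rule application]
U: From M and Z, Rule 4 gives B. Z and B hold, so V follows (Rule 18). V holds, so U follows (Rule 10). [3 rule applications]
B needs fewer.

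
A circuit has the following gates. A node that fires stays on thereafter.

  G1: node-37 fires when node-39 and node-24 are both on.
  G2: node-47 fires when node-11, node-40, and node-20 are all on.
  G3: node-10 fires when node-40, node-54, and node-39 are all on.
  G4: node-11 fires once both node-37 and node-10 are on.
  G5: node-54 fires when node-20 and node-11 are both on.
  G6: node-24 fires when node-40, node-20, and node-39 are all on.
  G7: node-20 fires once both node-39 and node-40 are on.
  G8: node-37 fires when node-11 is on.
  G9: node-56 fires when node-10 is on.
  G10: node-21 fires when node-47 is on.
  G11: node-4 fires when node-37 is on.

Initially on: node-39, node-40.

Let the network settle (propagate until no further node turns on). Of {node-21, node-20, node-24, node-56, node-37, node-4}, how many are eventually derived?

node-39 and node-40 are on, so node-20 fires (G7).
G6: node-40, node-20, and node-39 on → node-24 on.
node-39 and node-24 are on, so node-37 fires (G1).
node-37 is on, so node-4 fires (G11).
node-21 would need node-47 (G10), but node-47 never turns on.
node-20: reached.
node-24: reached.
node-56 would need node-10 (G9), but node-10 never turns on.
node-37: reached.
node-4: reached.
Reached: node-20, node-24, node-37, and node-4 — 4 of the 6.

4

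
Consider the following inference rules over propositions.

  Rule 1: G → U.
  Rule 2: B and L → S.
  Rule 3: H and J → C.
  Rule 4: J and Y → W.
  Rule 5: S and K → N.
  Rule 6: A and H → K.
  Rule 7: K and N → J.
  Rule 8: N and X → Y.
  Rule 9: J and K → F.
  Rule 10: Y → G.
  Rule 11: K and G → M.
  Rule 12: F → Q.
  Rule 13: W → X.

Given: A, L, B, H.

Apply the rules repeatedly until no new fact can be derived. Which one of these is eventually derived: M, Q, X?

Q

From A and H, Rule 6 gives K.
From B and L, Rule 2 gives S.
From S and K, Rule 5 gives N.
From K and N, Rule 7 gives J.
J and K hold, so F follows (Rule 9).
From F, Rule 12 gives Q.
M would need K and G (Rule 11), but G is never established. X would need W (Rule 13), but W is never established.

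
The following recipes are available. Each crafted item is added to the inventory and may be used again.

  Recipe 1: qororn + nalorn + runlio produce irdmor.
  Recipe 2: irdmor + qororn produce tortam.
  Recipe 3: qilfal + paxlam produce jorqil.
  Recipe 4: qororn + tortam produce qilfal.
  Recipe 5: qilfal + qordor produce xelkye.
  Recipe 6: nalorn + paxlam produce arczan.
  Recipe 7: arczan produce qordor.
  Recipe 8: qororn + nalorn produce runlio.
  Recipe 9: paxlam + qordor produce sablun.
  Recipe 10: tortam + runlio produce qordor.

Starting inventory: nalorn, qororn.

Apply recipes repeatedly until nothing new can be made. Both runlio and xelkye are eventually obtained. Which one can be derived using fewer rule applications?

runlio

runlio: qororn + nalorn → runlio (Recipe 8). [1 rule application]
xelkye: qororn + nalorn → runlio (Recipe 8). Using Recipe 1, qororn, nalorn, and runlio make irdmor. Using Recipe 2, irdmor and qororn make tortam. Using Recipe 10, tortam and runlio make qordor. Using Recipe 4, qororn and tortam make qilfal. Using Recipe 5, qilfal and qordor make xelkye. [6 rule applications]
runlio needs fewer.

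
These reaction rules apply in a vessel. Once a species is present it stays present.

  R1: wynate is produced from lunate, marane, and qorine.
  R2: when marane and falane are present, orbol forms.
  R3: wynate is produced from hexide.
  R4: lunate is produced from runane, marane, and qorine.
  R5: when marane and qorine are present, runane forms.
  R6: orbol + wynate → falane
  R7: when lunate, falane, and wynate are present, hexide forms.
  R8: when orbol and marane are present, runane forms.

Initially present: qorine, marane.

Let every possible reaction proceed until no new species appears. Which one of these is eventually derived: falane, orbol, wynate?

marane and qorine present → runane forms (R5).
runane, marane, and qorine present → lunate forms (R4).
lunate, marane, and qorine present → wynate forms (R1).
orbol would need marane and falane (R2), but falane never forms. falane would need orbol and wynate (R6), but orbol never forms.

wynate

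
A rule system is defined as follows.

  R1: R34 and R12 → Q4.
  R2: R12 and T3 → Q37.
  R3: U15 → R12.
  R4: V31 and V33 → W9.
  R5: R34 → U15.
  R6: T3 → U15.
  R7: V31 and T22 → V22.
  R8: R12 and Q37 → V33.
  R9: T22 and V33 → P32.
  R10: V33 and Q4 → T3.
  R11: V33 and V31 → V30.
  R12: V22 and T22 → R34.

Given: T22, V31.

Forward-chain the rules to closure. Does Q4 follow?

Yes

V31 and T22 hold, so V22 follows (R7).
V22 and T22 hold, so R34 follows (R12).
From R34, R5 gives U15.
From U15, R3 gives R12.
From R34 and R12, R1 gives Q4.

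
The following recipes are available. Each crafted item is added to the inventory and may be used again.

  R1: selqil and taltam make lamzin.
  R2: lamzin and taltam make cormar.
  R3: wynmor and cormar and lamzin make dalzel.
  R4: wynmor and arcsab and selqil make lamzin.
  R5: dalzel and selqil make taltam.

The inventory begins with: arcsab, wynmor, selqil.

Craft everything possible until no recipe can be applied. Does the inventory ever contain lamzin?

wynmor and arcsab and selqil → lamzin (R4).

Yes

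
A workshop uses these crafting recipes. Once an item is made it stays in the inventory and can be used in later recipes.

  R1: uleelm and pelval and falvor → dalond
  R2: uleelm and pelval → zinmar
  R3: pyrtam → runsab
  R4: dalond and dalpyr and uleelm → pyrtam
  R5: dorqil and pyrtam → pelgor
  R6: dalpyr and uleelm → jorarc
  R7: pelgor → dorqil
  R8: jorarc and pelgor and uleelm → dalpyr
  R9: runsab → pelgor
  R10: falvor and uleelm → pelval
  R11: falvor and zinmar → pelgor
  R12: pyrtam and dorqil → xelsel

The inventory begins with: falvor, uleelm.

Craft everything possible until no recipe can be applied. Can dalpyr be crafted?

No

dalpyr would need jorarc, pelgor, and uleelm (R8), but jorarc is never obtained.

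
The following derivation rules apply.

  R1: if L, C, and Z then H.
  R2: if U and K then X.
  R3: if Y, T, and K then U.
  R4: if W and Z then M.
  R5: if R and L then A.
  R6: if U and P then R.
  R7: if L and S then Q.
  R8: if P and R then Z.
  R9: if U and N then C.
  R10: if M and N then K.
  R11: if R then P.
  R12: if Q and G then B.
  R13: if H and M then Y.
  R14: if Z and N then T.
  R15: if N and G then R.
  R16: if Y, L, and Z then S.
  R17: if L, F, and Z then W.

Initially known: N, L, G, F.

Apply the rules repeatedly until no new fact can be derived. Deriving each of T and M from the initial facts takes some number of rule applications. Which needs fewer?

T

T: N and G hold, so R follows (R15). From R, R11 gives P. From P and R, R8 gives Z. Z and N hold, so T follows (R14). [4 rule applications]
M: From N and G, R15 gives R. From R, R11 gives P. P and R hold, so Z follows (R8). From L, F, and Z, R17 gives W. W and Z hold, so M follows (R4). [5 rule applications]
T needs fewer.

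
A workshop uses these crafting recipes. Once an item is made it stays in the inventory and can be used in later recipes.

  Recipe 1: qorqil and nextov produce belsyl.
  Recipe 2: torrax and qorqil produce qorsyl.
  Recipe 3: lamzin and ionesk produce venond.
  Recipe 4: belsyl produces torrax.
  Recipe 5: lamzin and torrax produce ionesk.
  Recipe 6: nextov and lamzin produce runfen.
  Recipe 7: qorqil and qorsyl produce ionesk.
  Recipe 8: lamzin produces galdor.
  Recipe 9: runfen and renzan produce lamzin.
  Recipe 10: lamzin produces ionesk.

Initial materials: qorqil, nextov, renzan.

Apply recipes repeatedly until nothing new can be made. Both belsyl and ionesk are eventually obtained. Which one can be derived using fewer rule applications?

belsyl: Using Recipe 1, qorqil and nextov make belsyl. [1 rule application]
ionesk: Using Recipe 1, qorqil and nextov make belsyl. Using Recipe 4, belsyl makes torrax. Using Recipe 2, torrax and qorqil make qorsyl. Using Recipe 7, qorqil and qorsyl make ionesk. [4 rule applications]
belsyl needs fewer.

belsyl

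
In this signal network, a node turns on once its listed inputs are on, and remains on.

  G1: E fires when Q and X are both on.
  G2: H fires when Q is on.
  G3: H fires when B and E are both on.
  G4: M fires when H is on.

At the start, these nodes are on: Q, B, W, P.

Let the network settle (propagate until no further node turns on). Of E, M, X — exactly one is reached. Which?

G2: Q on → H on.
H is on, so M fires (G4).
No rule produces X, and it is not given. E would need Q and X (G1), but X never turns on.

M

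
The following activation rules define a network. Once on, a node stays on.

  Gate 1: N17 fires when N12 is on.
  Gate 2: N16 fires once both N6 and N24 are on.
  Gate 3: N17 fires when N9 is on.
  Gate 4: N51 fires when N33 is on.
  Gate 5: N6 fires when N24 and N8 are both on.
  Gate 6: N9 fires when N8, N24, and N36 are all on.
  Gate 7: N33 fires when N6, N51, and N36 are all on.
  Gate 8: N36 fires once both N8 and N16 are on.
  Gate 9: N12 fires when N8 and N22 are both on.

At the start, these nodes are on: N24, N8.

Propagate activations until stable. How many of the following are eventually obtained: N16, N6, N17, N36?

4

N24 and N8 are on, so N6 fires (Gate 5).
N6 and N24 are on, so N16 fires (Gate 2).
N8 and N16 are on, so N36 fires (Gate 8).
N8, N24, and N36 are on, so N9 fires (Gate 6).
Gate 3: N9 on → N17 on.
N16: reached.
N6: reached.
N17: reached.
N36: reached.
All 4 are reached.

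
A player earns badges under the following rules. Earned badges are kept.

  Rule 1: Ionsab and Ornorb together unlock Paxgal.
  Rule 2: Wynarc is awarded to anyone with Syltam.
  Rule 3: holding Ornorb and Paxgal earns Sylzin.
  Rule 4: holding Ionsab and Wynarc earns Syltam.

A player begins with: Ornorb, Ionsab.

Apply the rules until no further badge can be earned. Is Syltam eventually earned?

Syltam would need Ionsab and Wynarc (Rule 4), but Wynarc is never earned.

No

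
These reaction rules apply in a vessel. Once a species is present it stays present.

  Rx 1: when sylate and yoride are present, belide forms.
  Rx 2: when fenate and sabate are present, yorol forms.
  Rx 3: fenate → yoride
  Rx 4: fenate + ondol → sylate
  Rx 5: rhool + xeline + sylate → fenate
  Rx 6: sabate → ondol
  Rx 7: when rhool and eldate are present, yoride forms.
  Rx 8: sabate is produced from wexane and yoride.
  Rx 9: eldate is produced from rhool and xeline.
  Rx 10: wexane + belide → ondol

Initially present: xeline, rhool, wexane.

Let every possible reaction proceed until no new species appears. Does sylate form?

sylate would need fenate and ondol (Rx 4), but fenate never forms.

No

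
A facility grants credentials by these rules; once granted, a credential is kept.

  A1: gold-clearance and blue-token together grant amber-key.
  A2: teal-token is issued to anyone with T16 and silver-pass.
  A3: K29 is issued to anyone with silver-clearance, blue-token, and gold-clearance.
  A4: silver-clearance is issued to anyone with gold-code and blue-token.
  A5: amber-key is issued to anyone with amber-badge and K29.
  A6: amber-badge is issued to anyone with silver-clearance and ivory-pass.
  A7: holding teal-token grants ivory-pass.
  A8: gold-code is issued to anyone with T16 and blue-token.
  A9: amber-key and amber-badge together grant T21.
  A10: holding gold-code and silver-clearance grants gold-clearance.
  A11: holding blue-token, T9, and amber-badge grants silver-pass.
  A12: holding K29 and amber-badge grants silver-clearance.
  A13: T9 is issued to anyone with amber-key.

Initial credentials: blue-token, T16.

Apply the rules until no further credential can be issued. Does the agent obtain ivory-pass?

No

ivory-pass would need teal-token (A7), but teal-token is never granted.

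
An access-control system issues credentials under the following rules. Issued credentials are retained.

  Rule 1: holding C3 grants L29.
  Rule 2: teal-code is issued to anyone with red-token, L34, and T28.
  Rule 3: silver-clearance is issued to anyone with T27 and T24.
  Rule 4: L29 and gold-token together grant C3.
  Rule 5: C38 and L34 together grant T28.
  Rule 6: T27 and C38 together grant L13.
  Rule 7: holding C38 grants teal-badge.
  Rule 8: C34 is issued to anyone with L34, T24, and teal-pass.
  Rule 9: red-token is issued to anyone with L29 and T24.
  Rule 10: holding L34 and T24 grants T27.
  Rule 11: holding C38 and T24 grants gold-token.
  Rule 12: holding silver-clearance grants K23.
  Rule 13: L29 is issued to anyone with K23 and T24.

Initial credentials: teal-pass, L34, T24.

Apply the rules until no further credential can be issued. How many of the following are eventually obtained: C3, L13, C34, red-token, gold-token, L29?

Holding L34, T24, and teal-pass grants C34 (Rule 8).
Holding L34 and T24 grants T27 (Rule 10).
Holding T27 and T24 grants silver-clearance (Rule 3).
Holding silver-clearance grants K23 (Rule 12).
Holding K23 and T24 grants L29 (Rule 13).
Holding L29 and T24 grants red-token (Rule 9).
C3 would need L29 and gold-token (Rule 4), but gold-token is never granted.
L13 would need T27 and C38 (Rule 6), but C38 is never granted.
C34: reached.
red-token: reached.
gold-token would need C38 and T24 (Rule 11), but C38 is never granted.
L29: reached.
Reached: C34, red-token, and L29 — 3 of the 6.

3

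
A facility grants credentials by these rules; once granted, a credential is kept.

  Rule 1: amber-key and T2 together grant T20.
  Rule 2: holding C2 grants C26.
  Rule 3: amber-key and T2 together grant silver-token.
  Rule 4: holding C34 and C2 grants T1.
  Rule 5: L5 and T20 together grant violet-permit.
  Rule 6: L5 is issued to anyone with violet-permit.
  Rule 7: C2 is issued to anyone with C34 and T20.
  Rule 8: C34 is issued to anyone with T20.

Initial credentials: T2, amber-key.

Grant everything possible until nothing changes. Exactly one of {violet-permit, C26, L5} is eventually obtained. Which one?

Holding amber-key and T2 grants T20 (Rule 1).
Holding T20 grants C34 (Rule 8).
Holding C34 and T20 grants C2 (Rule 7).
Holding C2 grants C26 (Rule 2).
violet-permit would need L5 and T20 (Rule 5), but L5 is never granted. L5 would need violet-permit (Rule 6), but violet-permit is never granted.

C26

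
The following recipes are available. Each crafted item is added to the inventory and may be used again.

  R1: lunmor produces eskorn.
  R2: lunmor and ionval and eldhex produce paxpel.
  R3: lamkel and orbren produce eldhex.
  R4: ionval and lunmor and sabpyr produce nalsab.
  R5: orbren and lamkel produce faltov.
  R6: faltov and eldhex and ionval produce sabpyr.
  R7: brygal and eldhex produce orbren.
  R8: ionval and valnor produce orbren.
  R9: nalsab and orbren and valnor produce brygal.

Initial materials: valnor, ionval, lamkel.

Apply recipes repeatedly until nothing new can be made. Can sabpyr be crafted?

Yes

ionval and valnor → orbren (R8).
lamkel and orbren → eldhex (R3).
orbren and lamkel → faltov (R5).
faltov and eldhex and ionval → sabpyr (R6).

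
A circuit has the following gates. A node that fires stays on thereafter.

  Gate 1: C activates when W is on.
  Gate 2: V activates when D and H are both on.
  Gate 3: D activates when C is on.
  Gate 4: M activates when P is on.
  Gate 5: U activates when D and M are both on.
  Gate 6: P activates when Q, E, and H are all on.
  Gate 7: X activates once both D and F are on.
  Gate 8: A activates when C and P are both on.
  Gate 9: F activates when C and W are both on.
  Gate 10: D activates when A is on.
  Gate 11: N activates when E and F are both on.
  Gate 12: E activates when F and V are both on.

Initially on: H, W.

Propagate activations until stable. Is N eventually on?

Yes

W is on, so C activates (Gate 1).
C and W are on, so F activates (Gate 9).
Gate 3: C on → D on.
D and H are on, so V activates (Gate 2).
Gate 12: F and V on → E on.
Gate 11: E and F on → N on.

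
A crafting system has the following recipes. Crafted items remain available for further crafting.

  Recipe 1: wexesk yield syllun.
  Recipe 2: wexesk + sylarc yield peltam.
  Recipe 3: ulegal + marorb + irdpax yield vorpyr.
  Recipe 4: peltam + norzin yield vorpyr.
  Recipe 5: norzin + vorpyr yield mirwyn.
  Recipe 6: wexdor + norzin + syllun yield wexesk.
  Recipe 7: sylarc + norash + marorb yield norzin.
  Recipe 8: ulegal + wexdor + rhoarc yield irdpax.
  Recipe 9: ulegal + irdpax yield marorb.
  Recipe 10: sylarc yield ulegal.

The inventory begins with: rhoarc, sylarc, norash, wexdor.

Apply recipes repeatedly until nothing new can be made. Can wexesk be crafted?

No

wexesk would need wexdor, norzin, and syllun (Recipe 6), but syllun is never obtained.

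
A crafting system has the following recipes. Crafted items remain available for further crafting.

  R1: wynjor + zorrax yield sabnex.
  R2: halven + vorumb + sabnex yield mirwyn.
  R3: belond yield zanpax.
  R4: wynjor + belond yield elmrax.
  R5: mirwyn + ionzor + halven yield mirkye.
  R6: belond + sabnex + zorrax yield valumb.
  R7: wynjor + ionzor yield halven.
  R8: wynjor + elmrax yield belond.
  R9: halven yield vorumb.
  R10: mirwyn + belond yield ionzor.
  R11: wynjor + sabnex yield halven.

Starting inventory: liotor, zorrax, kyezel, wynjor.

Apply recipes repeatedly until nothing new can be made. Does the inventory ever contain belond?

No

belond would need wynjor and elmrax (R8), but elmrax is never obtained.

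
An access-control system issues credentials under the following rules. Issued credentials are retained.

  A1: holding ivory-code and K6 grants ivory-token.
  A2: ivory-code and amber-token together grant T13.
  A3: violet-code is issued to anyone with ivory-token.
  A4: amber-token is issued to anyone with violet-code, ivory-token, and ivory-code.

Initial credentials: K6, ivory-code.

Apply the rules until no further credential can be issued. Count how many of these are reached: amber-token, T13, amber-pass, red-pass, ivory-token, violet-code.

Holding ivory-code and K6 grants ivory-token (A1).
Holding ivory-token grants violet-code (A3).
Holding violet-code, ivory-token, and ivory-code grants amber-token (A4).
Holding ivory-code and amber-token grants T13 (A2).
amber-token: reached.
T13: reached.
No rule produces amber-pass, and it is not given.
No rule produces red-pass, and it is not given.
ivory-token: reached.
violet-code: reached.
Reached: amber-token, T13, ivory-token, and violet-code — 4 of the 6.

4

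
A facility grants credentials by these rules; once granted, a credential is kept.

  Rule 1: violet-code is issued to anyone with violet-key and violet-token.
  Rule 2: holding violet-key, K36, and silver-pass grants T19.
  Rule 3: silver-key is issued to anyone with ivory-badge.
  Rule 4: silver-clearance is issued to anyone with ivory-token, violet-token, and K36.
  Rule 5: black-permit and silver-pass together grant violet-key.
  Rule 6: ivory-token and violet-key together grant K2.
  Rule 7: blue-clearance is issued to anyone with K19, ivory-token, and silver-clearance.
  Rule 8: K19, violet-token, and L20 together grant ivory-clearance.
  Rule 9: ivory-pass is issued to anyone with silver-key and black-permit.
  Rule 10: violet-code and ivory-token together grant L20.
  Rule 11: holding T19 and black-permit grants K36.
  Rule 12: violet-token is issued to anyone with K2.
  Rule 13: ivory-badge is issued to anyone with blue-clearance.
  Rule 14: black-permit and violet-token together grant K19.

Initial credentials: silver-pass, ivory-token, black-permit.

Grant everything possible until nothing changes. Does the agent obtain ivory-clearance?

Yes

Holding black-permit and silver-pass grants violet-key (Rule 5).
Holding ivory-token and violet-key grants K2 (Rule 6).
Holding K2 grants violet-token (Rule 12).
Holding black-permit and violet-token grants K19 (Rule 14).
Holding violet-key and violet-token grants violet-code (Rule 1).
Holding violet-code and ivory-token grants L20 (Rule 10).
Holding K19, violet-token, and L20 grants ivory-clearance (Rule 8).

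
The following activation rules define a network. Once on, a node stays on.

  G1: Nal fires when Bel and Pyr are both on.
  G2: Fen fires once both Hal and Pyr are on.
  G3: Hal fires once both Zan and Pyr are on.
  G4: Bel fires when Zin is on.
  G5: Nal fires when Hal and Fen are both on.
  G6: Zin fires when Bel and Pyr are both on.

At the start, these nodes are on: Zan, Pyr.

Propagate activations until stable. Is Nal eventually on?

G3: Zan and Pyr on → Hal on.
G2: Hal and Pyr on → Fen on.
G5: Hal and Fen on → Nal on.

Yes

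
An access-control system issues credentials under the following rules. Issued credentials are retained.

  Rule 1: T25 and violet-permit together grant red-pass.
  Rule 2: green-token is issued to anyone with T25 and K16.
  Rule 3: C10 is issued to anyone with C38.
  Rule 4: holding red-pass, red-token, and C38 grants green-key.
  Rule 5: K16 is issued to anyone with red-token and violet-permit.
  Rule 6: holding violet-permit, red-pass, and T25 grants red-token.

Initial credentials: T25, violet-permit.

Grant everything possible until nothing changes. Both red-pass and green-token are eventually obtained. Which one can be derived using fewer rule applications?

red-pass

red-pass: Holding T25 and violet-permit grants red-pass (Rule 1). [1 rule application]
green-token: Holding T25 and violet-permit grants red-pass (Rule 1). Holding violet-permit, red-pass, and T25 grants red-token (Rule 6). Holding red-token and violet-permit grants K16 (Rule 5). Holding T25 and K16 grants green-token (Rule 2). [4 rule applications]
red-pass needs fewer.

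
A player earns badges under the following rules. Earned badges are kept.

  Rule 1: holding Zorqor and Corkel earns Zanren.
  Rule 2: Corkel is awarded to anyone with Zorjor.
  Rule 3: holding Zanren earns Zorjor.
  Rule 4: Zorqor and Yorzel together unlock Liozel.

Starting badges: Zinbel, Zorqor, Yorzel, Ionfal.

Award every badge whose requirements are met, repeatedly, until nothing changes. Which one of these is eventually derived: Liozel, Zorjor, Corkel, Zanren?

With Zorqor and Yorzel, Liozel is earned (Rule 4).
Zanren would need Zorqor and Corkel (Rule 1), but Corkel is never earned. Zorjor would need Zanren (Rule 3), but Zanren is never earned. Corkel would need Zorjor (Rule 2), but Zorjor is never earned.

Liozel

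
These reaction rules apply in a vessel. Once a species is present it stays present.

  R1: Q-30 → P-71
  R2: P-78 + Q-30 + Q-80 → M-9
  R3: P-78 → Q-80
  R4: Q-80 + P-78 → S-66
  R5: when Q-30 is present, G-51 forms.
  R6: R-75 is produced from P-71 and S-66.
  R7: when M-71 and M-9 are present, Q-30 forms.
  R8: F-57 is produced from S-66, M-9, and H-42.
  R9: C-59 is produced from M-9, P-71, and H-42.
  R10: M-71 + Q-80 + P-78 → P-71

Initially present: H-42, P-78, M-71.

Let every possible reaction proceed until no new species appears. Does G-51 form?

G-51 would need Q-30 (R5), but Q-30 never forms.

No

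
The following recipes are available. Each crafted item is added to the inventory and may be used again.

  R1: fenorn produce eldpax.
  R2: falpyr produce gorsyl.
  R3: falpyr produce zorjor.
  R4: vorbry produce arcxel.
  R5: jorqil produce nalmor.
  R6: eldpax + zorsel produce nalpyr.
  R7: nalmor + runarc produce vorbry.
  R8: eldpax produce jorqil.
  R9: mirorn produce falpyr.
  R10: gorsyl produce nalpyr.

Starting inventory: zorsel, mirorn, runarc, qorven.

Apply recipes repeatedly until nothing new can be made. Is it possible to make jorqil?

No

jorqil would need eldpax (R8), but eldpax is never obtained.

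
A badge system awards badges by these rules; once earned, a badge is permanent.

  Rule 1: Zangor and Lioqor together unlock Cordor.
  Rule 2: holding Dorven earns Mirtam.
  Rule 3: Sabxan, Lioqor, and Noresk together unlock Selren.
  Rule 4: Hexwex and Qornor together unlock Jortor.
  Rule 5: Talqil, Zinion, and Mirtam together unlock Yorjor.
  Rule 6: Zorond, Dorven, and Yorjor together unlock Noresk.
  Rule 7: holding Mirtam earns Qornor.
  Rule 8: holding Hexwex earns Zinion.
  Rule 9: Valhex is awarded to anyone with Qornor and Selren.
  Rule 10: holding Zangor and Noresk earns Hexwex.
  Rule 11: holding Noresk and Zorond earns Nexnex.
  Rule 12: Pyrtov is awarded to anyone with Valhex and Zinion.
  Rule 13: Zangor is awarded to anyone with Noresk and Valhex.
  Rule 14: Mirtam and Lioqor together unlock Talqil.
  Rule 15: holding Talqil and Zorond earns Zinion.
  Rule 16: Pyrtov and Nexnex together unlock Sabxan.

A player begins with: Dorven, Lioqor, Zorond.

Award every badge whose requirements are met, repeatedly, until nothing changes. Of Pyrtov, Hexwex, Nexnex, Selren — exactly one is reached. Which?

With Dorven, Mirtam is earned (Rule 2).
With Mirtam and Lioqor, Talqil is earned (Rule 14).
With Talqil and Zorond, Zinion is earned (Rule 15).
With Talqil, Zinion, and Mirtam, Yorjor is earned (Rule 5).
With Zorond, Dorven, and Yorjor, Noresk is earned (Rule 6).
With Noresk and Zorond, Nexnex is earned (Rule 11).
Hexwex would need Zangor and Noresk (Rule 10), but Zangor is never earned. Pyrtov would need Valhex and Zinion (Rule 12), but Valhex is never earned. Selren would need Sabxan, Lioqor, and Noresk (Rule 3), but Sabxan is never earned.

Nexnex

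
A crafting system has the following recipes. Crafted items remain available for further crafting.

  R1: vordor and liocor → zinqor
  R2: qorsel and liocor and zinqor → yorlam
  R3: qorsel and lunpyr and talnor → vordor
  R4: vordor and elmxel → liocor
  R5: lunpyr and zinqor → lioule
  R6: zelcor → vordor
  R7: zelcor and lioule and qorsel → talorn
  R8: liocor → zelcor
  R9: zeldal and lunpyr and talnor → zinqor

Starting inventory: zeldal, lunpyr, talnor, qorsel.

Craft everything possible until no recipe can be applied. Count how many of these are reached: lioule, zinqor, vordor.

3

Using R3, qorsel, lunpyr, and talnor make vordor.
zeldal and lunpyr and talnor → zinqor (R9).
Using R5, lunpyr and zinqor make lioule.
lioule: reached.
zinqor: reached.
vordor: reached.
All 3 are reached.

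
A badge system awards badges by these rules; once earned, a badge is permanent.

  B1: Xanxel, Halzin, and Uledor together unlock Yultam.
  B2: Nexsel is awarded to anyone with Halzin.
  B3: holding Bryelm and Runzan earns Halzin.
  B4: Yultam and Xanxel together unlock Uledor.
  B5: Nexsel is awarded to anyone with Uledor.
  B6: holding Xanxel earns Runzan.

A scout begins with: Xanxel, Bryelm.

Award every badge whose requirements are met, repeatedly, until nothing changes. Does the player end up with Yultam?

Yultam would need Xanxel, Halzin, and Uledor (B1), but Uledor is never earned.

No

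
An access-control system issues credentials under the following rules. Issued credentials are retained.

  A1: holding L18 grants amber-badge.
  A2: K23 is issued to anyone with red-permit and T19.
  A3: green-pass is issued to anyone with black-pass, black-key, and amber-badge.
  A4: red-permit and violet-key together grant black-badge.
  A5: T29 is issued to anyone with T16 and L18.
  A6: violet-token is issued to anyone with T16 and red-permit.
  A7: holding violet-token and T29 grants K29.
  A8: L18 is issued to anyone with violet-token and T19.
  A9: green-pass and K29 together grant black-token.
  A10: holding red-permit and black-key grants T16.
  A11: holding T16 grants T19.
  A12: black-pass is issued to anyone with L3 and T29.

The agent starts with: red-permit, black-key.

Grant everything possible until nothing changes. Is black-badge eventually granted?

black-badge would need red-permit and violet-key (A4), but violet-key is never granted.

No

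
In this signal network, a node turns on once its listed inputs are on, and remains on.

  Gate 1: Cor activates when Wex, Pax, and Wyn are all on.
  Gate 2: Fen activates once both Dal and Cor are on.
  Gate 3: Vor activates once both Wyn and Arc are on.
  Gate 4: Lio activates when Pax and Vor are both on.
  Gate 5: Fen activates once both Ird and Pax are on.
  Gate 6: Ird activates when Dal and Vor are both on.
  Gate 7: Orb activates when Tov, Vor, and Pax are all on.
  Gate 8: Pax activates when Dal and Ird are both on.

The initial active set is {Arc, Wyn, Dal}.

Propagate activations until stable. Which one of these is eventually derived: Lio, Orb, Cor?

Lio

Gate 3: Wyn and Arc on → Vor on.
Gate 6: Dal and Vor on → Ird on.
Gate 8: Dal and Ird on → Pax on.
Gate 4: Pax and Vor on → Lio on.
Orb would need Tov, Vor, and Pax (Gate 7), but Tov never turns on. Cor would need Wex, Pax, and Wyn (Gate 1), but Wex never turns on.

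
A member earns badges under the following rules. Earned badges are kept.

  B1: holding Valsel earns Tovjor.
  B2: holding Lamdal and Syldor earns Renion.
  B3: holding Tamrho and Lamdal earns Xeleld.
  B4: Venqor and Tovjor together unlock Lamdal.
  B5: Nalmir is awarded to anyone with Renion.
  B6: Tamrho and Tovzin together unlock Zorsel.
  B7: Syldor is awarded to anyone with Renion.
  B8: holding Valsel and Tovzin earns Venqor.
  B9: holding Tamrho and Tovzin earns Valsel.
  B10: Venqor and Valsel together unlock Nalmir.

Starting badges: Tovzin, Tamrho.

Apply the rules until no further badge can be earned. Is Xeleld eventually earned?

Yes

With Tamrho and Tovzin, Valsel is earned (B9).
With Valsel and Tovzin, Venqor is earned (B8).
With Valsel, Tovjor is earned (B1).
With Venqor and Tovjor, Lamdal is earned (B4).
With Tamrho and Lamdal, Xeleld is earned (B3).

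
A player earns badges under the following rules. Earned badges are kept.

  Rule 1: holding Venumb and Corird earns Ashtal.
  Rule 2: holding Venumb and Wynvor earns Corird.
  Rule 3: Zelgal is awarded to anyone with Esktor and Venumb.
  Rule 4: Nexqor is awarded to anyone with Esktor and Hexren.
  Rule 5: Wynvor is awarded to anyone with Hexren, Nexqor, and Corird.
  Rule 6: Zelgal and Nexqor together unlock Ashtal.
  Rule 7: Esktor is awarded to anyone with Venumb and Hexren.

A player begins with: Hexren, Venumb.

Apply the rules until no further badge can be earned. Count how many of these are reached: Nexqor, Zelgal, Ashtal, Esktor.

With Venumb and Hexren, Esktor is earned (Rule 7).
With Esktor and Hexren, Nexqor is earned (Rule 4).
With Esktor and Venumb, Zelgal is earned (Rule 3).
With Zelgal and Nexqor, Ashtal is earned (Rule 6).
Nexqor: reached.
Zelgal: reached.
Ashtal: reached.
Esktor: reached.
All 4 are reached.

4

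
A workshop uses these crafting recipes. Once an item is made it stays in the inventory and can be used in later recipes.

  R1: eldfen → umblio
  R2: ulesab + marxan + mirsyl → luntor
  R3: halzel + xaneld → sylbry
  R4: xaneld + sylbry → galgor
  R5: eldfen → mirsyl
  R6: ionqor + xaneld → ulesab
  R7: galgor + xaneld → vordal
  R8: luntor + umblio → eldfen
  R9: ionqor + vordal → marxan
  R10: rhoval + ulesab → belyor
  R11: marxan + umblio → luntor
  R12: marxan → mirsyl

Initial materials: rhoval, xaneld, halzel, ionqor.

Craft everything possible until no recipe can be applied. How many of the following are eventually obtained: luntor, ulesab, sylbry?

ionqor + xaneld → ulesab (R6).
halzel + xaneld → sylbry (R3).
xaneld + sylbry → galgor (R4).
Using R7, galgor and xaneld make vordal.
ionqor + vordal → marxan (R9).
marxan → mirsyl (R12).
Using R2, ulesab, marxan, and mirsyl make luntor.
luntor: reached.
ulesab: reached.
sylbry: reached.
All 3 are reached.

3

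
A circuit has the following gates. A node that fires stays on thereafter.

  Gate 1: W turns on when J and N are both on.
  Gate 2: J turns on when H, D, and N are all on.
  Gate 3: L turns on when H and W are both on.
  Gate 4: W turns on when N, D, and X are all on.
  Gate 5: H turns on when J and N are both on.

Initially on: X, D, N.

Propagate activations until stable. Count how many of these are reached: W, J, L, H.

1

N, D, and X are on, so W turns on (Gate 4).
W: reached.
J would need H, D, and N (Gate 2), but H never turns on.
L would need H and W (Gate 3), but H never turns on.
H would need J and N (Gate 5), but J never turns on.
Reached: W — 1 of the 4.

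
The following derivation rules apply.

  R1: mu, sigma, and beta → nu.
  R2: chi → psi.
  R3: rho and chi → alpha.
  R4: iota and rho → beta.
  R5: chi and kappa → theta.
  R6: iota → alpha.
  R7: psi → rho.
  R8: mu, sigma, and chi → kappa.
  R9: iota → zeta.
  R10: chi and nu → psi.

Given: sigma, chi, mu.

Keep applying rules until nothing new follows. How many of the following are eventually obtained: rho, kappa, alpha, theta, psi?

5

From mu, sigma, and chi, R8 gives kappa.
chi holds, so psi follows (R2).
chi and kappa hold, so theta follows (R5).
psi holds, so rho follows (R7).
rho and chi hold, so alpha follows (R3).
rho: reached.
kappa: reached.
alpha: reached.
theta: reached.
psi: reached.
All 5 are reached.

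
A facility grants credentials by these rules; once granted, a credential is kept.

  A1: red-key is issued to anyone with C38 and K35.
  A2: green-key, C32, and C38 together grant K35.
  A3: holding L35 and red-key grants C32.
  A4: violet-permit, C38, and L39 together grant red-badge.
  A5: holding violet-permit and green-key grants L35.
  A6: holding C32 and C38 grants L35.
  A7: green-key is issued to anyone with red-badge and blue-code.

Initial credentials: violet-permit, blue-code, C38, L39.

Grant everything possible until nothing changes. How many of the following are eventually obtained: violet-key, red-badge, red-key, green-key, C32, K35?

Holding violet-permit, C38, and L39 grants red-badge (A4).
Holding red-badge and blue-code grants green-key (A7).
No rule produces violet-key, and it is not given.
red-badge: reached.
red-key would need C38 and K35 (A1), but K35 is never granted.
green-key: reached.
C32 would need L35 and red-key (A3), but red-key is never granted.
K35 would need green-key, C32, and C38 (A2), but C32 is never granted.
Reached: red-badge and green-key — 2 of the 6.

2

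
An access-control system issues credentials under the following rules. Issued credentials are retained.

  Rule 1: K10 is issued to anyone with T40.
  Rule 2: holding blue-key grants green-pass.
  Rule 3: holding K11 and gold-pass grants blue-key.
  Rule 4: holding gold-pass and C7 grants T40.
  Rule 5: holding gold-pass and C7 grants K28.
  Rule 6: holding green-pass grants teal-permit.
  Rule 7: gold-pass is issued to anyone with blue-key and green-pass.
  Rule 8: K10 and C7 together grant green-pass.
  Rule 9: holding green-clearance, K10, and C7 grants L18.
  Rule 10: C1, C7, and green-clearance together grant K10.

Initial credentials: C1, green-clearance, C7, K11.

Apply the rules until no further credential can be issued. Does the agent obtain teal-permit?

Yes

Holding C1, C7, and green-clearance grants K10 (Rule 10).
Holding K10 and C7 grants green-pass (Rule 8).
Holding green-pass grants teal-permit (Rule 6).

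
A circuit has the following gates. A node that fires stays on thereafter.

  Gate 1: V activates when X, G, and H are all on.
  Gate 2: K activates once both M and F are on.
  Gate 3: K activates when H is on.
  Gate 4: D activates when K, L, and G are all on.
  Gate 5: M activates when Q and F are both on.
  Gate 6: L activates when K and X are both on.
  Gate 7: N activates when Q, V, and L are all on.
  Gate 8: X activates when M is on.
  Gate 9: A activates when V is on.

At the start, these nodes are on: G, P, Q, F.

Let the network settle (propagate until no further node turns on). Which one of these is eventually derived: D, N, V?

Q and F are on, so M activates (Gate 5).
Gate 8: M on → X on.
Gate 2: M and F on → K on.
Gate 6: K and X on → L on.
K, L, and G are on, so D activates (Gate 4).
V would need X, G, and H (Gate 1), but H never turns on. N would need Q, V, and L (Gate 7), but V never turns on.

D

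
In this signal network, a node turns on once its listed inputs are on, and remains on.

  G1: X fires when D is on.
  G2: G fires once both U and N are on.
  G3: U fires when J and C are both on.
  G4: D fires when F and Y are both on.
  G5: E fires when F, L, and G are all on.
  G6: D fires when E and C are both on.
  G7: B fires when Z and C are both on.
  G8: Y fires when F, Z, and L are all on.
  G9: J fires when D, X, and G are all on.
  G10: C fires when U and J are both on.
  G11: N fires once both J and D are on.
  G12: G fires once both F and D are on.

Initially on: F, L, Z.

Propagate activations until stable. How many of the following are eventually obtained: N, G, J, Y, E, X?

6

F, Z, and L are on, so Y fires (G8).
F and Y are on, so D fires (G4).
G1: D on → X on.
F and D are on, so G fires (G12).
G9: D, X, and G on → J on.
G5: F, L, and G on → E on.
G11: J and D on → N on.
N: reached.
G: reached.
J: reached.
Y: reached.
E: reached.
X: reached.
All 6 are reached.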